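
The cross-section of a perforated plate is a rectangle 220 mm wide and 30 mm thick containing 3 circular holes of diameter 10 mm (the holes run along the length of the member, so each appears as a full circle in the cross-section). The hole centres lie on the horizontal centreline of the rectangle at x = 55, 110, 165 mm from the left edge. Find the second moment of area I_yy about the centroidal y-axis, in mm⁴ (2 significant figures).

Break the section into simple shapes (no overlaps), measuring from the bottom-left corner of the bounding box.
Plate: 220 × 30, A = 6 600 mm², x = 110 mm, Ī = 26 620 000 mm⁴.
Hole 1 (subtracted): ⌀10, A = 78.54 mm², x = 55 mm, Ī = 490.9 mm⁴.
Hole 2 (subtracted): ⌀10, A = 78.54 mm², x = 110 mm, Ī = 490.9 mm⁴.
Hole 3 (subtracted): ⌀10, A = 78.54 mm², x = 165 mm, Ī = 490.9 mm⁴.
By symmetry the centroid is at mid-width, x̄ = 110 mm.
Transfer each piece to the centroidal y-axis using Ī + A·d² with d = x − 110:
  plate: d = 0 mm → contributes +26 620 000 mm⁴
  hole 1: d = -55 mm → contributes −238 074 mm⁴
  hole 2: d = 0 mm → contributes −490.9 mm⁴
  hole 3: d = 55 mm → contributes −238 074 mm⁴
Total I = 26 143 361 mm⁴.

I_yy ≈ 2.6 × 10⁷ mm⁴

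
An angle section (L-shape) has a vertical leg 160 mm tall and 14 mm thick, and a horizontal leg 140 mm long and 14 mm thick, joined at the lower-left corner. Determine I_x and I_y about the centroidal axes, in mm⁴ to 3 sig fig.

Decompose the section into non-overlapping parts with the origin at the bottom-left of its bounding rectangle.
Vertical leg: 14 × 160, A = 2 240 mm², y = 80 mm, Ī = 4 778 667 mm⁴.
Horizontal leg (remainder): 126 × 14, A = 1 764 mm², y = 7 mm, Ī = 28 812 mm⁴.
Centroid: ȳ = ΣA·y / ΣA = 47.839 mm.
Transfer each piece to the centroidal x-axis using Ī + A·d² with d = y − 47.839:
  vertical leg: d = 32.161 mm → contributes +7 095 543 mm⁴
  horizontal leg (remainder): d = -40.839 mm → contributes +2 970 877 mm⁴
Total I = 10 066 419 mm⁴.
For the y-axis: x̄ = 37.839 mm.
Repeating about the centroidal y-axis gives I_y = 7 205 939 mm⁴.

I_x ≈ 1.01 × 10⁷ mm⁴, I_y ≈ 7.21 × 10⁶ mm⁴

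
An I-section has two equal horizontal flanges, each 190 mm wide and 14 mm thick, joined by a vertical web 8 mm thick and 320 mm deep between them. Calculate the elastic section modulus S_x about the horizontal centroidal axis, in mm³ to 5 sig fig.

Split into non-overlapping primitives; take the origin at the lower-left of the bounding box.
Bottom flange: 190 × 14, A = 2 660 mm², y = 7 mm, Ī = 43446.67 mm⁴.
Web: 8 × 320, A = 2 560 mm², y = 174 mm, Ī = 21 845 333 mm⁴.
Top flange: 190 × 14, A = 2 660 mm², y = 341 mm, Ī = 43446.67 mm⁴.
By symmetry the centroid is at mid-height, ȳ = 174 mm.
Transfer each piece to the horizontal centroidal axis using Ī + A·d² with d = y − 174:
  bottom flange: d = -167 mm → contributes +74 228 187 mm⁴
  web: d = 0 mm → contributes +21 845 333 mm⁴
  top flange: d = 167 mm → contributes +74 228 187 mm⁴
Total I = 170 301 707 mm⁴.
Extreme fibre distance c = 174 mm; S = I/c = 978745.4 mm³.

S_x ≈ 9.7875 × 10⁵ mm³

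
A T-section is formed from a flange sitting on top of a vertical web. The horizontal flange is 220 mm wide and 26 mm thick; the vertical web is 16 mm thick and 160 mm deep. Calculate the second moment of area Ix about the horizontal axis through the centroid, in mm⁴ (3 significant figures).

Ix ≈ 2.11 × 10⁷ mm⁴

Treat the section as a set of non-overlapping primitives; coordinates are from the bounding-box lower-left.
Flange: 220 × 26, A = 5 720 mm², y = 173 mm, Ī = 322 227 mm⁴.
Web: 16 × 160, A = 2 560 mm², y = 80 mm, Ī = 5 461 333 mm⁴.
Centroid: ȳ = ΣA·y / ΣA = 144.25 mm.
Transfer each piece to the horizontal axis through the centroid using Ī + A·d² with d = y − 144.25:
  flange: d = 28.754 mm → contributes +5 051 356 mm⁴
  web: d = -64.246 mm → contributes +16 027 981 mm⁴
Total I = 21 079 337 mm⁴.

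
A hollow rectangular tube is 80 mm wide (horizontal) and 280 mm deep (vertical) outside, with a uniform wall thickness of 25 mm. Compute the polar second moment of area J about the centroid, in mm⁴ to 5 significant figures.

Split into non-overlapping primitives; take the origin at the lower-left of the bounding box.
Outer rectangle: 80 × 280, A = 22 400 mm², y = 140 mm, Ī = 146 346 667 mm⁴.
Inner void (subtracted): 30 × 230, A = 6 900 mm², y = 140 mm, Ī = 30 417 500 mm⁴.
By symmetry the centroid is at mid-height, ȳ = 140 mm.
All pieces are centred on the centroidal x-axis, so I = ΣĪ (holes subtracted) = 115 929 167 mm⁴.
Repeating about the centroidal y-axis gives I_y = 11 429 167 mm⁴.
Polar second moment: J = I_x + I_y = 127 358 333 mm⁴.

J ≈ 1.2736 × 10⁸ mm⁴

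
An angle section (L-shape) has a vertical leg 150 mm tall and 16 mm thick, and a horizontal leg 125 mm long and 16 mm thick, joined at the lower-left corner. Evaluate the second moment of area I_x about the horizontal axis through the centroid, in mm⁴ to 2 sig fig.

I_x ≈ 9.1 × 10⁶ mm⁴

Decompose the section into non-overlapping parts with the origin at the bottom-left of its bounding rectangle.
Vertical leg: 16 × 150, A = 2 400 mm², y = 75 mm, Ī = 4 500 000 mm⁴.
Horizontal leg (remainder): 109 × 16, A = 1 744 mm², y = 8 mm, Ī = 37 205 mm⁴.
Centroid: ȳ = ΣA·y / ΣA = 46.8 mm.
Transfer each piece to the horizontal axis through the centroid using Ī + A·d² with d = y − 46.8:
  vertical leg: d = 28.2 mm → contributes +6 408 158 mm⁴
  horizontal leg (remainder): d = -38.8 mm → contributes +2 663 111 mm⁴
Total I = 9 071 269 mm⁴.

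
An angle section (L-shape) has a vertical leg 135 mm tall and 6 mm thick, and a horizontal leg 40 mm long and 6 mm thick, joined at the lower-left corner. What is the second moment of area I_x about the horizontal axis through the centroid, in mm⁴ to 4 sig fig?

Treat the section as a set of non-overlapping primitives; coordinates are from the bounding-box lower-left.
Vertical leg: 6 × 135, A = 810 mm², y = 67.5 mm, Ī = 1 230 188 mm⁴.
Horizontal leg (remainder): 34 × 6, A = 204 mm², y = 3 mm, Ī = 612 mm⁴.
Centroid: ȳ = ΣA·y / ΣA = 54.5237 mm.
Transfer each piece to the horizontal axis through the centroid using Ī + A·d² with d = y − 54.5237:
  vertical leg: d = 12.9763 mm → contributes +1 366 579 mm⁴
  horizontal leg (remainder): d = -51.5237 mm → contributes +542 168 mm⁴
Total I = 1 908 748 mm⁴.

I_x ≈ 1.909 × 10⁶ mm⁴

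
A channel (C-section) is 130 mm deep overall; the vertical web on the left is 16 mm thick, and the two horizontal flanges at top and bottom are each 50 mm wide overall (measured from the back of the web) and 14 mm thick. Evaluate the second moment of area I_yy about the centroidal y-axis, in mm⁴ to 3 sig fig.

Break the section into simple shapes (no overlaps), measuring from the bottom-left corner of the bounding box.
Web: 16 × 130, A = 2 080 mm², x = 8 mm, Ī = 44 373 mm⁴.
Top flange (beyond web): 34 × 14, A = 476 mm², x = 33 mm, Ī = 45 855 mm⁴.
Bottom flange (beyond web): 34 × 14, A = 476 mm², x = 33 mm, Ī = 45 855 mm⁴.
Centroid: x̄ = ΣA·x / ΣA = 15.85 mm.
Transfer each piece to the centroidal y-axis using Ī + A·d² with d = x − 15.85:
  web: d = -7.8496 mm → contributes +172 535 mm⁴
  top flange (beyond web): d = 17.15 mm → contributes +185 863 mm⁴
  bottom flange (beyond web): d = 17.15 mm → contributes +185 863 mm⁴
Total I = 544 262 mm⁴.

I_yy ≈ 5.44 × 10⁵ mm⁴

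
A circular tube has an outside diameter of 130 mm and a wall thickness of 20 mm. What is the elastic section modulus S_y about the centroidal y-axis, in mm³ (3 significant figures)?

Decompose the section into non-overlapping parts with the origin at the bottom-left of its bounding rectangle.
Outer circle: ⌀130, A = 13 273 mm², x = 65 mm, Ī = 14 019 848 mm⁴.
Bore (subtracted): ⌀90, A = 6361.7 mm², x = 65 mm, Ī = 3 220 623 mm⁴.
By symmetry the centroid is at mid-width, x̄ = 65 mm.
All pieces are centred on the centroidal y-axis, so I = ΣĪ (holes subtracted) = 10 799 225 mm⁴.
Extreme fibre distance c = 65 mm; S = I/c = 166 142 mm³.

S_y ≈ 1.66 × 10⁵ mm³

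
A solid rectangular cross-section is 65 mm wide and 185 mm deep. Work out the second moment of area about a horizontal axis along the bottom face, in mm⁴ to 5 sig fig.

The section: 65 × 185, A = 12 025 mm², y = 92.5 mm, Ī = 34 296 302 mm⁴.
Transfer it to the base of the section using Ī + A·d² with d = y − 0:
  the section: d = 92.5 mm → contributes +137 185 208 mm⁴
Total I = 137 185 208 mm⁴.

I_base ≈ 1.3719 × 10⁸ mm⁴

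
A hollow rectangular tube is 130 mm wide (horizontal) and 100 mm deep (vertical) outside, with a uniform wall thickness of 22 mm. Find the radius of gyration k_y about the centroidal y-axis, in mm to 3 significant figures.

Treat the section as a set of non-overlapping primitives; coordinates are from the bounding-box lower-left.
Outer rectangle: 130 × 100, A = 13 000 mm², x = 65 mm, Ī = 18 308 333 mm⁴.
Inner void (subtracted): 86 × 56, A = 4 816 mm², x = 65 mm, Ī = 2 968 261 mm⁴.
By symmetry the centroid is at mid-width, x̄ = 65 mm.
All pieces are centred on the centroidal y-axis, so I = ΣĪ (holes subtracted) = 15 340 072 mm⁴.
Radius of gyration: k = √(I/A) = √(15 340 072 / 8 184) = 43.294 mm.

k_y ≈ 43.3 mm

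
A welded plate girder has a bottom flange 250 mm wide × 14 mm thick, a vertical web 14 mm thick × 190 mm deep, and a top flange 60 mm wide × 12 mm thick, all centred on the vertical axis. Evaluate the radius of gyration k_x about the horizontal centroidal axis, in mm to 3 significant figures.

k_x ≈ 76.3 mm

Decompose the section into non-overlapping parts with the origin at the bottom-left of its bounding rectangle.
Bottom plate: 250 × 14, A = 3 500 mm², y = 7 mm, Ī = 57 167 mm⁴.
Web plate: 14 × 190, A = 2 660 mm², y = 109 mm, Ī = 8 002 167 mm⁴.
Top plate: 60 × 12, A = 720 mm², y = 210 mm, Ī = 8 640 mm⁴.
Centroid: ȳ = ΣA·y / ΣA = 67.68 mm.
Transfer each piece to the horizontal centroidal axis using Ī + A·d² with d = y − 67.68:
  bottom plate: d = -60.68 mm → contributes +12 944 484 mm⁴
  web plate: d = 41.32 mm → contributes +12 543 646 mm⁴
  top plate: d = 142.32 mm → contributes +14 592 180 mm⁴
Total I = 40 080 310 mm⁴.
Radius of gyration: k = √(I/A) = √(40 080 310 / 6 880) = 76.326 mm.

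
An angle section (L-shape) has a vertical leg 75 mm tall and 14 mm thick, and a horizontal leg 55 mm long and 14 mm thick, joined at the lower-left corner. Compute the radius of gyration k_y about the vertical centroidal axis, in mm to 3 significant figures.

Decompose the section into non-overlapping parts with the origin at the bottom-left of its bounding rectangle.
Vertical leg: 14 × 75, A = 1 050 mm², x = 7 mm, Ī = 17 150 mm⁴.
Horizontal leg (remainder): 41 × 14, A = 574 mm², x = 34.5 mm, Ī = 80 408 mm⁴.
Centroid: x̄ = ΣA·x / ΣA = 16.72 mm.
Transfer each piece to the vertical centroidal axis using Ī + A·d² with d = x − 16.72:
  vertical leg: d = -9.7198 mm → contributes +116 349 mm⁴
  horizontal leg (remainder): d = 17.78 mm → contributes +261 869 mm⁴
Total I = 378 218 mm⁴.
Radius of gyration: k = √(I/A) = √(378 218 / 1 624) = 15.261 mm.

k_y ≈ 15.3 mm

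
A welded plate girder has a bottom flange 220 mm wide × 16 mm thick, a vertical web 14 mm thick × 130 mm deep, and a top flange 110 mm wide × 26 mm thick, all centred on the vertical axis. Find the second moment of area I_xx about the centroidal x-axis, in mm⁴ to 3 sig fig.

I_xx ≈ 3.88 × 10⁷ mm⁴

Decompose the section into non-overlapping parts with the origin at the bottom-left of its bounding rectangle.
Bottom plate: 220 × 16, A = 3 520 mm², y = 8 mm, Ī = 75 093 mm⁴.
Web plate: 14 × 130, A = 1 820 mm², y = 81 mm, Ī = 2 563 167 mm⁴.
Top plate: 110 × 26, A = 2 860 mm², y = 159 mm, Ī = 161 113 mm⁴.
Centroid: ȳ = ΣA·y / ΣA = 76.868 mm.
Transfer each piece to the centroidal x-axis using Ī + A·d² with d = y − 76.868:
  bottom plate: d = -68.868 mm → contributes +16 769 896 mm⁴
  web plate: d = 4.1317 mm → contributes +2 594 236 mm⁴
  top plate: d = 82.132 mm → contributes +19 453 579 mm⁴
Total I = 38 817 711 mm⁴.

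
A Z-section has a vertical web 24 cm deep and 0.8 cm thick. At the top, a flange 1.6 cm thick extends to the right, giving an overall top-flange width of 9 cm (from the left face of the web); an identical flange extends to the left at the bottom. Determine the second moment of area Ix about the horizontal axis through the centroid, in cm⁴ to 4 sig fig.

Ix ≈ 4219 cm⁴

Break the section into simple shapes (no overlaps), measuring from the bottom-left corner of the bounding box.
Web: 0.8 × 24, A = 19.2 cm², y = 12 cm, Ī = 921.6 cm⁴.
Top flange (beyond web): 8.2 × 1.6, A = 13.12 cm², y = 23.2 cm, Ī = 2.79893 cm⁴.
Bottom flange (beyond web): 8.2 × 1.6, A = 13.12 cm², y = 0.8 cm, Ī = 2.79893 cm⁴.
Centroid: ȳ = ΣA·y / ΣA = 12 cm.
Transfer each piece to the horizontal axis through the centroid using Ī + A·d² with d = y − 12:
  web: d = 0 cm → contributes +921.6 cm⁴
  top flange (beyond web): d = 11.2 cm → contributes +1648.57 cm⁴
  bottom flange (beyond web): d = -11.2 cm → contributes +1648.57 cm⁴
Total I = 4218.74 cm⁴.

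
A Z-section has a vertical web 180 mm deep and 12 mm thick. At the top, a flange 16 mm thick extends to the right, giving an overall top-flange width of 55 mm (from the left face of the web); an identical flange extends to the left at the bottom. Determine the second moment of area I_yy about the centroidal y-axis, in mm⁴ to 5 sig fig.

Split into non-overlapping primitives; take the origin at the lower-left of the bounding box.
Web: 12 × 180, A = 2 160 mm², x = 49 mm, Ī = 25 920 mm⁴.
Top flange (beyond web): 43 × 16, A = 688 mm², x = 76.5 mm, Ī = 106009.3 mm⁴.
Bottom flange (beyond web): 43 × 16, A = 688 mm², x = 21.5 mm, Ī = 106009.3 mm⁴.
Centroid: x̄ = ΣA·x / ΣA = 49 mm.
Transfer each piece to the centroidal y-axis using Ī + A·d² with d = x − 49:
  web: d = 0 mm → contributes +25 920 mm⁴
  top flange (beyond web): d = 27.5 mm → contributes +626309.3 mm⁴
  bottom flange (beyond web): d = -27.5 mm → contributes +626309.3 mm⁴
Total I = 1 278 539 mm⁴.

I_yy ≈ 1.2785 × 10⁶ mm⁴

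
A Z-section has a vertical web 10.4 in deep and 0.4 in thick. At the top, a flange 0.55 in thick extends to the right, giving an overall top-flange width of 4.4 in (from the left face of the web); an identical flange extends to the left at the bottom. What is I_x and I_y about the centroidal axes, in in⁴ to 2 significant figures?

Split into non-overlapping primitives; take the origin at the lower-left of the bounding box.
Web: 0.4 × 10.4, A = 4.16 in², y = 5.2 in, Ī = 37.5 in⁴.
Top flange (beyond web): 4 × 0.55, A = 2.2 in², y = 10.13 in, Ī = 0.05546 in⁴.
Bottom flange (beyond web): 4 × 0.55, A = 2.2 in², y = 0.275 in, Ī = 0.05546 in⁴.
Centroid: ȳ = ΣA·y / ΣA = 5.2 in.
Transfer each piece to the centroidal x-axis using Ī + A·d² with d = y − 5.2:
  web: d = 0 in → contributes +37.5 in⁴
  top flange (beyond web): d = 4.925 in → contributes +53.42 in⁴
  bottom flange (beyond web): d = -4.925 in → contributes +53.42 in⁴
Total I = 144.3 in⁴.
For the y-axis: x̄ = 4.2 in.
Repeating about the centroidal y-axis gives I_y = 27.22 in⁴.

I_x ≈ 140 in⁴, I_y ≈ 27 in⁴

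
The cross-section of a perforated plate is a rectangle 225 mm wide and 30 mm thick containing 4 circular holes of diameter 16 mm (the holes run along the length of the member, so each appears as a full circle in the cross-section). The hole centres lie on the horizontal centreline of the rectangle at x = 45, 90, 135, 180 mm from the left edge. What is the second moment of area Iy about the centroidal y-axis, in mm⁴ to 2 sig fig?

Iy ≈ 2.6 × 10⁷ mm⁴

Treat the section as a set of non-overlapping primitives; coordinates are from the bounding-box lower-left.
Plate: 225 × 30, A = 6 750 mm², x = 112.5 mm, Ī = 28 476 563 mm⁴.
Hole 1 (subtracted): ⌀16, A = 201.1 mm², x = 45 mm, Ī = 3 217 mm⁴.
Hole 2 (subtracted): ⌀16, A = 201.1 mm², x = 90 mm, Ī = 3 217 mm⁴.
Hole 3 (subtracted): ⌀16, A = 201.1 mm², x = 135 mm, Ī = 3 217 mm⁴.
Hole 4 (subtracted): ⌀16, A = 201.1 mm², x = 180 mm, Ī = 3 217 mm⁴.
By symmetry the centroid is at mid-width, x̄ = 112.5 mm.
Transfer each piece to the centroidal y-axis using Ī + A·d² with d = x − 112.5:
  plate: d = 0 mm → contributes +28 476 563 mm⁴
  hole 1: d = -67.5 mm → contributes −919 305 mm⁴
  hole 2: d = -22.5 mm → contributes −105 005 mm⁴
  hole 3: d = 22.5 mm → contributes −105 005 mm⁴
  hole 4: d = 67.5 mm → contributes −919 305 mm⁴
Total I = 26 427 942 mm⁴.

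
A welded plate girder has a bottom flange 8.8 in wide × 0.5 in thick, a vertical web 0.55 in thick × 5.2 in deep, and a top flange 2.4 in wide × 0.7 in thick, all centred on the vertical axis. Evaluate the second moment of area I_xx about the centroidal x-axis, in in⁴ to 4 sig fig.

Break the section into simple shapes (no overlaps), measuring from the bottom-left corner of the bounding box.
Bottom plate: 8.8 × 0.5, A = 4.4 in², y = 0.25 in, Ī = 0.0916667 in⁴.
Web plate: 0.55 × 5.2, A = 2.86 in², y = 3.1 in, Ī = 6.44453 in⁴.
Top plate: 2.4 × 0.7, A = 1.68 in², y = 6.05 in, Ī = 0.0686 in⁴.
Centroid: ȳ = ΣA·y / ΣA = 2.25168 in.
Transfer each piece to the centroidal x-axis using Ī + A·d² with d = y − 2.25168:
  bottom plate: d = -2.00168 in → contributes +17.7212 in⁴
  web plate: d = 0.848322 in → contributes +8.50273 in⁴
  top plate: d = 3.79832 in → contributes +24.3064 in⁴
Total I = 50.5303 in⁴.

I_xx ≈ 50.53 in⁴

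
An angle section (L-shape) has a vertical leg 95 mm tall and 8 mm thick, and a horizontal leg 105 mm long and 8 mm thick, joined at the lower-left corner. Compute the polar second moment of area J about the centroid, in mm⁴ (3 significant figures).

J ≈ 2.97 × 10⁶ mm⁴

Split into non-overlapping primitives; take the origin at the lower-left of the bounding box.
Vertical leg: 8 × 95, A = 760 mm², y = 47.5 mm, Ī = 571 583 mm⁴.
Horizontal leg (remainder): 97 × 8, A = 776 mm², y = 4 mm, Ī = 4138.7 mm⁴.
Centroid: ȳ = ΣA·y / ΣA = 25.523 mm.
Transfer each piece to the centroidal x-axis using Ī + A·d² with d = y − 25.523:
  vertical leg: d = 21.977 mm → contributes +938 640 mm⁴
  horizontal leg (remainder): d = -21.523 mm → contributes +363 627 mm⁴
Total I = 1 302 267 mm⁴.
For the y-axis: x̄ = 30.523 mm.
Repeating about the centroidal y-axis gives I_y = 1 670 787 mm⁴.
Polar second moment: J = I_x + I_y = 2 973 054 mm⁴.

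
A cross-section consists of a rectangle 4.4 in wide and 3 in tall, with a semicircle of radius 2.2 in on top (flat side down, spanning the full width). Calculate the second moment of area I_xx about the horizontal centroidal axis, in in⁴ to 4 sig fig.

Break the section into simple shapes (no overlaps), measuring from the bottom-left corner of the bounding box.
Rectangular body: 4.4 × 3, A = 13.2 in², y = 1.5 in, Ī = 9.9 in⁴.
Semicircular cap: semicircle r = 2.2, A = 7.60265 in², y = 3.93371 in, Ī = 2.57112 in⁴.
Centroid: ȳ = ΣA·y / ΣA = 2.38944 in.
Transfer each piece to the horizontal centroidal axis using Ī + A·d² with d = y − 2.38944:
  rectangular body: d = -0.889437 in → contributes +20.3425 in⁴
  semicircular cap: d = 1.54427 in → contributes +20.7018 in⁴
Total I = 41.0442 in⁴.

I_xx ≈ 41.04 in⁴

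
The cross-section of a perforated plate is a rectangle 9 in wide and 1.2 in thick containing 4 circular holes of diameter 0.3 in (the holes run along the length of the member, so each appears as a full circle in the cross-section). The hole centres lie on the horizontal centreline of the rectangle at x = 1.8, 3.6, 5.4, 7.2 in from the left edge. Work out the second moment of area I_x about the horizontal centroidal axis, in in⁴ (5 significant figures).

Decompose the section into non-overlapping parts with the origin at the bottom-left of its bounding rectangle.
Plate: 9 × 1.2, A = 10.8 in², y = 0.6 in, Ī = 1.296 in⁴.
Hole 1 (subtracted): ⌀0.3, A = 0.07068583 in², y = 0.6 in, Ī = 0.0003976078 in⁴.
Hole 2 (subtracted): ⌀0.3, A = 0.07068583 in², y = 0.6 in, Ī = 0.0003976078 in⁴.
Hole 3 (subtracted): ⌀0.3, A = 0.07068583 in², y = 0.6 in, Ī = 0.0003976078 in⁴.
Hole 4 (subtracted): ⌀0.3, A = 0.07068583 in², y = 0.6 in, Ī = 0.0003976078 in⁴.
By symmetry the centroid is at mid-height, ȳ = 0.6 in.
All pieces are centred on the horizontal centroidal axis, so I = ΣĪ (holes subtracted) = 1.29441 in⁴.

I_x ≈ 1.2944 in⁴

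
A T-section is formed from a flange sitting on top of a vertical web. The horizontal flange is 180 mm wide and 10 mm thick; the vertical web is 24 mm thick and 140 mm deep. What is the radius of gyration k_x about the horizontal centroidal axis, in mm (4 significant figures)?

k_x ≈ 48.42 mm

Treat the section as a set of non-overlapping primitives; coordinates are from the bounding-box lower-left.
Flange: 180 × 10, A = 1 800 mm², y = 145 mm, Ī = 15 000 mm⁴.
Web: 24 × 140, A = 3 360 mm², y = 70 mm, Ī = 5 488 000 mm⁴.
Centroid: ȳ = ΣA·y / ΣA = 96.1628 mm.
Transfer each piece to the horizontal centroidal axis using Ī + A·d² with d = y − 96.1628:
  flange: d = 48.8372 mm → contributes +4 308 131 mm⁴
  web: d = -26.1628 mm → contributes +7 787 892 mm⁴
Total I = 12 096 023 mm⁴.
Radius of gyration: k = √(I/A) = √(12 096 023 / 5 160) = 48.4168 mm.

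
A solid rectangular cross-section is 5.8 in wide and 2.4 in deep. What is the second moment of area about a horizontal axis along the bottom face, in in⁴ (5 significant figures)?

I_base ≈ 26.726 in⁴

The section: 5.8 × 2.4, A = 13.92 in², y = 1.2 in, Ī = 6.6816 in⁴.
Transfer it to the bottom edge using Ī + A·d² with d = y − 0:
  the section: d = 1.2 in → contributes +26.7264 in⁴
Total I = 26.7264 in⁴.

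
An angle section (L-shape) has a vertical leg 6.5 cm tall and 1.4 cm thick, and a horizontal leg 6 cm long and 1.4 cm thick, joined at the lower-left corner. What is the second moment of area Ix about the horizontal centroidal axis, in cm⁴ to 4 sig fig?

Ix ≈ 57.61 cm⁴

Break the section into simple shapes (no overlaps), measuring from the bottom-left corner of the bounding box.
Vertical leg: 1.4 × 6.5, A = 9.1 cm², y = 3.25 cm, Ī = 32.0396 cm⁴.
Horizontal leg (remainder): 4.6 × 1.4, A = 6.44 cm², y = 0.7 cm, Ī = 1.05187 cm⁴.
Centroid: ȳ = ΣA·y / ΣA = 2.19324 cm.
Transfer each piece to the horizontal centroidal axis using Ī + A·d² with d = y − 2.19324:
  vertical leg: d = 1.05676 cm → contributes +42.2019 cm⁴
  horizontal leg (remainder): d = -1.49324 cm → contributes +15.4116 cm⁴
Total I = 57.6135 cm⁴.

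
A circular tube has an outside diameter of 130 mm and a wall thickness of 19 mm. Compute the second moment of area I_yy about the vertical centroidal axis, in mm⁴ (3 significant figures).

I_yy ≈ 1.05 × 10⁷ mm⁴

Break the section into simple shapes (no overlaps), measuring from the bottom-left corner of the bounding box.
Outer circle: ⌀130, A = 13 273 mm², x = 65 mm, Ī = 14 019 848 mm⁴.
Bore (subtracted): ⌀92, A = 6647.6 mm², x = 65 mm, Ī = 3 516 586 mm⁴.
By symmetry the centroid is at mid-width, x̄ = 65 mm.
All pieces are centred on the vertical centroidal axis, so I = ΣĪ (holes subtracted) = 10 503 262 mm⁴.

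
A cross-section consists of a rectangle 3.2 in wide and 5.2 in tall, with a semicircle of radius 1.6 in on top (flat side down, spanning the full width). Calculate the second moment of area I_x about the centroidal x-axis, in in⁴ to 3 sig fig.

Split into non-overlapping primitives; take the origin at the lower-left of the bounding box.
Rectangular body: 3.2 × 5.2, A = 16.64 in², y = 2.6 in, Ī = 37.495 in⁴.
Semicircular cap: semicircle r = 1.6, A = 4.0212 in², y = 5.8791 in, Ī = 0.7193 in⁴.
Centroid: ȳ = ΣA·y / ΣA = 3.2382 in.
Transfer each piece to the centroidal x-axis using Ī + A·d² with d = y − 3.2382:
  rectangular body: d = -0.63819 in → contributes +44.273 in⁴
  semicircular cap: d = 2.6409 in → contributes +28.764 in⁴
Total I = 73.037 in⁴.

I_x ≈ 73.0 in⁴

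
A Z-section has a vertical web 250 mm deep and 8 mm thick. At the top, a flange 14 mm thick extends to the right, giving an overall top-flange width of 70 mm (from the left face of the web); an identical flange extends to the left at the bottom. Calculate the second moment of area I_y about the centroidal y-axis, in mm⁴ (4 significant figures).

I_y ≈ 2.693 × 10⁶ mm⁴

Treat the section as a set of non-overlapping primitives; coordinates are from the bounding-box lower-left.
Web: 8 × 250, A = 2 000 mm², x = 66 mm, Ī = 10666.7 mm⁴.
Top flange (beyond web): 62 × 14, A = 868 mm², x = 101 mm, Ī = 278 049 mm⁴.
Bottom flange (beyond web): 62 × 14, A = 868 mm², x = 31 mm, Ī = 278 049 mm⁴.
Centroid: x̄ = ΣA·x / ΣA = 66 mm.
Transfer each piece to the centroidal y-axis using Ī + A·d² with d = x − 66:
  web: d = 0 mm → contributes +10666.7 mm⁴
  top flange (beyond web): d = 35 mm → contributes +1 341 349 mm⁴
  bottom flange (beyond web): d = -35 mm → contributes +1 341 349 mm⁴
Total I = 2 693 365 mm⁴.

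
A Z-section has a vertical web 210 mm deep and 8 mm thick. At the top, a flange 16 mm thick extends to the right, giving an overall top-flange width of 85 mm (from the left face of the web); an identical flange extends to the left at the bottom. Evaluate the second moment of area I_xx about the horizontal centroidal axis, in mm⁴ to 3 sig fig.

Treat the section as a set of non-overlapping primitives; coordinates are from the bounding-box lower-left.
Web: 8 × 210, A = 1 680 mm², y = 105 mm, Ī = 6 174 000 mm⁴.
Top flange (beyond web): 77 × 16, A = 1 232 mm², y = 202 mm, Ī = 26 283 mm⁴.
Bottom flange (beyond web): 77 × 16, A = 1 232 mm², y = 8 mm, Ī = 26 283 mm⁴.
Centroid: ȳ = ΣA·y / ΣA = 105 mm.
Transfer each piece to the horizontal centroidal axis using Ī + A·d² with d = y − 105:
  web: d = 0 mm → contributes +6 174 000 mm⁴
  top flange (beyond web): d = 97 mm → contributes +11 618 171 mm⁴
  bottom flange (beyond web): d = -97 mm → contributes +11 618 171 mm⁴
Total I = 29 410 341 mm⁴.

I_xx ≈ 2.94 × 10⁷ mm⁴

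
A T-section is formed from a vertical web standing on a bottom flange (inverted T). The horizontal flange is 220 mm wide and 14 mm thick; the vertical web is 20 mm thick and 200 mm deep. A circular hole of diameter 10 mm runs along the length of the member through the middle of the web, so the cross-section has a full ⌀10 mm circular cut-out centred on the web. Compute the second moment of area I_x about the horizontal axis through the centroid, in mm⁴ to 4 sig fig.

Treat the section as a set of non-overlapping primitives; coordinates are from the bounding-box lower-left.
Flange: 220 × 14, A = 3 080 mm², y = 7 mm, Ī = 50306.7 mm⁴.
Web: 20 × 200, A = 4 000 mm², y = 114 mm, Ī = 13 333 333 mm⁴.
Hole (subtracted): ⌀10, A = 78.5398 mm², y = 114 mm, Ī = 490.874 mm⁴.
Centroid: ȳ = ΣA·y / ΣA = 66.9298 mm.
Transfer each piece to the horizontal axis through the centroid using Ī + A·d² with d = y − 66.9298:
  flange: d = -59.9298 mm → contributes +11 112 383 mm⁴
  web: d = 47.0702 mm → contributes +22 195 741 mm⁴
  hole: d = 47.0702 mm → contributes −174 504 mm⁴
Total I = 33 133 620 mm⁴.

I_x ≈ 3.313 × 10⁷ mm⁴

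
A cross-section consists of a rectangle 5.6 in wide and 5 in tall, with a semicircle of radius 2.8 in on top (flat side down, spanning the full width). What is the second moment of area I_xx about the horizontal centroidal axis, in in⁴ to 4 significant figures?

I_xx ≈ 181.4 in⁴

Split into non-overlapping primitives; take the origin at the lower-left of the bounding box.
Rectangular body: 5.6 × 5, A = 28 in², y = 2.5 in, Ī = 58.3333 in⁴.
Semicircular cap: semicircle r = 2.8, A = 12.315 in², y = 6.18836 in, Ī = 6.74628 in⁴.
Centroid: ȳ = ΣA·y / ΣA = 3.62668 in.
Transfer each piece to the horizontal centroidal axis using Ī + A·d² with d = y − 3.62668:
  rectangular body: d = -1.12668 in → contributes +93.8769 in⁴
  semicircular cap: d = 2.56167 in → contributes +87.5597 in⁴
Total I = 181.437 in⁴.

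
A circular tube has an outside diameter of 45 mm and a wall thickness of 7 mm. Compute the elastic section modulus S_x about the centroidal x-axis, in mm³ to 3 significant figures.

S_x ≈ 6930 mm³

Decompose the section into non-overlapping parts with the origin at the bottom-left of its bounding rectangle.
Outer circle: ⌀45, A = 1590.4 mm², y = 22.5 mm, Ī = 201 289 mm⁴.
Bore (subtracted): ⌀31, A = 754.77 mm², y = 22.5 mm, Ī = 45 333 mm⁴.
By symmetry the centroid is at mid-height, ȳ = 22.5 mm.
All pieces are centred on the centroidal x-axis, so I = ΣĪ (holes subtracted) = 155 956 mm⁴.
Extreme fibre distance c = 22.5 mm; S = I/c = 6931.4 mm³.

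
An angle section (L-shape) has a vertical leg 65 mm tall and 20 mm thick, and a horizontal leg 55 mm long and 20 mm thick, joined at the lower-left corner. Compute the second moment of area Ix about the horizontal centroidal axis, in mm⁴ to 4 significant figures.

Ix ≈ 7.114 × 10⁵ mm⁴

Decompose the section into non-overlapping parts with the origin at the bottom-left of its bounding rectangle.
Vertical leg: 20 × 65, A = 1 300 mm², y = 32.5 mm, Ī = 457 708 mm⁴.
Horizontal leg (remainder): 35 × 20, A = 700 mm², y = 10 mm, Ī = 23333.3 mm⁴.
Centroid: ȳ = ΣA·y / ΣA = 24.625 mm.
Transfer each piece to the horizontal centroidal axis using Ī + A·d² with d = y − 24.625:
  vertical leg: d = 7.875 mm → contributes +538 329 mm⁴
  horizontal leg (remainder): d = -14.625 mm → contributes +173 057 mm⁴
Total I = 711 385 mm⁴.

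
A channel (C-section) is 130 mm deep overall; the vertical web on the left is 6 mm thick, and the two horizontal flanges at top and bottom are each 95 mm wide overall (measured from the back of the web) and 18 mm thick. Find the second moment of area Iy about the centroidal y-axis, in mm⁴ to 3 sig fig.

Break the section into simple shapes (no overlaps), measuring from the bottom-left corner of the bounding box.
Web: 6 × 130, A = 780 mm², x = 3 mm, Ī = 2 340 mm⁴.
Top flange (beyond web): 89 × 18, A = 1 602 mm², x = 50.5 mm, Ī = 1 057 454 mm⁴.
Bottom flange (beyond web): 89 × 18, A = 1 602 mm², x = 50.5 mm, Ī = 1 057 454 mm⁴.
Centroid: x̄ = ΣA·x / ΣA = 41.2 mm.
Transfer each piece to the centroidal y-axis using Ī + A·d² with d = x − 41.2:
  web: d = -38.2 mm → contributes +1 140 565 mm⁴
  top flange (beyond web): d = 9.2997 mm → contributes +1 196 002 mm⁴
  bottom flange (beyond web): d = 9.2997 mm → contributes +1 196 002 mm⁴
Total I = 3 532 568 mm⁴.

Iy ≈ 3.53 × 10⁶ mm⁴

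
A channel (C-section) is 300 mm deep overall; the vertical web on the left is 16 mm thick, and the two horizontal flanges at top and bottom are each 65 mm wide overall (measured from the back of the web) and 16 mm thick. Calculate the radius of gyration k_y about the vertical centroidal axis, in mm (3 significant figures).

Treat the section as a set of non-overlapping primitives; coordinates are from the bounding-box lower-left.
Web: 16 × 300, A = 4 800 mm², x = 8 mm, Ī = 102 400 mm⁴.
Top flange (beyond web): 49 × 16, A = 784 mm², x = 40.5 mm, Ī = 156 865 mm⁴.
Bottom flange (beyond web): 49 × 16, A = 784 mm², x = 40.5 mm, Ī = 156 865 mm⁴.
Centroid: x̄ = ΣA·x / ΣA = 16.003 mm.
Transfer each piece to the vertical centroidal axis using Ī + A·d² with d = x − 16.003:
  web: d = -8.0025 mm → contributes +409 793 mm⁴
  top flange (beyond web): d = 24.497 mm → contributes +627 365 mm⁴
  bottom flange (beyond web): d = 24.497 mm → contributes +627 365 mm⁴
Total I = 1 664 523 mm⁴.
Radius of gyration: k = √(I/A) = √(1 664 523 / 6 368) = 16.168 mm.

k_y ≈ 16.2 mm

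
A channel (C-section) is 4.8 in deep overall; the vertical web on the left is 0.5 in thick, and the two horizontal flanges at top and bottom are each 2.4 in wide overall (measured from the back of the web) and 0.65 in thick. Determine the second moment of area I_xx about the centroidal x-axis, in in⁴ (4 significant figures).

I_xx ≈ 15.33 in⁴

Treat the section as a set of non-overlapping primitives; coordinates are from the bounding-box lower-left.
Web: 0.5 × 4.8, A = 2.4 in², y = 2.4 in, Ī = 4.608 in⁴.
Top flange (beyond web): 1.9 × 0.65, A = 1.235 in², y = 4.475 in, Ī = 0.0434823 in⁴.
Bottom flange (beyond web): 1.9 × 0.65, A = 1.235 in², y = 0.325 in, Ī = 0.0434823 in⁴.
By symmetry the centroid is at mid-height, ȳ = 2.4 in.
Transfer each piece to the centroidal x-axis using Ī + A·d² with d = y − 2.4:
  web: d = 0 in → contributes +4.608 in⁴
  top flange (beyond web): d = 2.075 in → contributes +5.36093 in⁴
  bottom flange (beyond web): d = -2.075 in → contributes +5.36093 in⁴
Total I = 15.3299 in⁴.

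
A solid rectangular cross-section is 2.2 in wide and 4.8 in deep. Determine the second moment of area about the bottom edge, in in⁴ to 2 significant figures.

The section: 2.2 × 4.8, A = 10.56 in², y = 2.4 in, Ī = 20.28 in⁴.
Transfer it to the bottom edge using Ī + A·d² with d = y − 0:
  the section: d = 2.4 in → contributes +81.1 in⁴
Total I = 81.1 in⁴.

I_base ≈ 81 in⁴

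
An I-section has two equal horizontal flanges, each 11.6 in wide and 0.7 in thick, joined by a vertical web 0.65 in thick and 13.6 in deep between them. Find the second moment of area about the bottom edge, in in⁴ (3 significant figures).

Treat the section as a set of non-overlapping primitives; coordinates are from the bounding-box lower-left.
Bottom flange: 11.6 × 0.7, A = 8.12 in², y = 0.35 in, Ī = 0.33157 in⁴.
Web: 0.65 × 13.6, A = 8.84 in², y = 7.5 in, Ī = 136.25 in⁴.
Top flange: 11.6 × 0.7, A = 8.12 in², y = 14.65 in, Ī = 0.33157 in⁴.
Transfer each piece to the bottom edge using Ī + A·d² with d = y − 0:
  bottom flange: d = 0.35 in → contributes +1.3263 in⁴
  web: d = 7.5 in → contributes +633.5 in⁴
  top flange: d = 14.65 in → contributes +1743.1 in⁴
Total I = 2377.9 in⁴.

I_base ≈ 2380 in⁴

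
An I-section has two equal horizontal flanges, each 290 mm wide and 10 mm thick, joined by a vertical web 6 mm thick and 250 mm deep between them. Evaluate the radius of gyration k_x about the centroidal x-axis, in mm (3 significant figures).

k_x ≈ 120 mm

Decompose the section into non-overlapping parts with the origin at the bottom-left of its bounding rectangle.
Bottom flange: 290 × 10, A = 2 900 mm², y = 5 mm, Ī = 24 167 mm⁴.
Web: 6 × 250, A = 1 500 mm², y = 135 mm, Ī = 7 812 500 mm⁴.
Top flange: 290 × 10, A = 2 900 mm², y = 265 mm, Ī = 24 167 mm⁴.
By symmetry the centroid is at mid-height, ȳ = 135 mm.
Transfer each piece to the centroidal x-axis using Ī + A·d² with d = y − 135:
  bottom flange: d = -130 mm → contributes +49 034 167 mm⁴
  web: d = 0 mm → contributes +7 812 500 mm⁴
  top flange: d = 130 mm → contributes +49 034 167 mm⁴
Total I = 105 880 833 mm⁴.
Radius of gyration: k = √(I/A) = √(105 880 833 / 7 300) = 120.43 mm.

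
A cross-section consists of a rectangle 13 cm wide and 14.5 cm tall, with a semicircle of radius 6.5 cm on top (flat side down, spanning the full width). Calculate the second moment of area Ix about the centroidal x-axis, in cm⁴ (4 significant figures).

Treat the section as a set of non-overlapping primitives; coordinates are from the bounding-box lower-left.
Rectangular body: 13 × 14.5, A = 188.5 cm², y = 7.25 cm, Ī = 3302.68 cm⁴.
Semicircular cap: semicircle r = 6.5, A = 66.3661 cm², y = 17.2587 cm, Ī = 195.923 cm⁴.
Centroid: ȳ = ΣA·y / ΣA = 9.85622 cm.
Transfer each piece to the centroidal x-axis using Ī + A·d² with d = y − 9.85622:
  rectangular body: d = -2.60622 cm → contributes +4583.04 cm⁴
  semicircular cap: d = 7.40246 cm → contributes +3832.55 cm⁴
Total I = 8415.6 cm⁴.

Ix ≈ 8416 cm⁴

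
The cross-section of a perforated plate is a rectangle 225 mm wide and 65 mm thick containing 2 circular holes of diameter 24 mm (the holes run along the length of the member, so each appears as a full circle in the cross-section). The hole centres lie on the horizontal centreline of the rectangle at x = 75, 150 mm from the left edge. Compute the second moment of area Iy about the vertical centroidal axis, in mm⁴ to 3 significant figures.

Break the section into simple shapes (no overlaps), measuring from the bottom-left corner of the bounding box.
Plate: 225 × 65, A = 14 625 mm², x = 112.5 mm, Ī = 61 699 219 mm⁴.
Hole 1 (subtracted): ⌀24, A = 452.39 mm², x = 75 mm, Ī = 16 286 mm⁴.
Hole 2 (subtracted): ⌀24, A = 452.39 mm², x = 150 mm, Ī = 16 286 mm⁴.
By symmetry the centroid is at mid-width, x̄ = 112.5 mm.
Transfer each piece to the vertical centroidal axis using Ī + A·d² with d = x − 112.5:
  plate: d = 0 mm → contributes +61 699 219 mm⁴
  hole 1: d = -37.5 mm → contributes −652 459 mm⁴
  hole 2: d = 37.5 mm → contributes −652 459 mm⁴
Total I = 60 394 302 mm⁴.

Iy ≈ 6.04 × 10⁷ mm⁴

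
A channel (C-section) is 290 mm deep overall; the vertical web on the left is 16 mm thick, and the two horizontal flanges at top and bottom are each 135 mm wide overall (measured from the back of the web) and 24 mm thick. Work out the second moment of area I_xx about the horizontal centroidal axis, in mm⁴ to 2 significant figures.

I_xx ≈ 1.3 × 10⁸ mm⁴

Treat the section as a set of non-overlapping primitives; coordinates are from the bounding-box lower-left.
Web: 16 × 290, A = 4 640 mm², y = 145 mm, Ī = 32 518 667 mm⁴.
Top flange (beyond web): 119 × 24, A = 2 856 mm², y = 278 mm, Ī = 137 088 mm⁴.
Bottom flange (beyond web): 119 × 24, A = 2 856 mm², y = 12 mm, Ī = 137 088 mm⁴.
By symmetry the centroid is at mid-height, ȳ = 145 mm.
Transfer each piece to the horizontal centroidal axis using Ī + A·d² with d = y − 145:
  web: d = 0 mm → contributes +32 518 667 mm⁴
  top flange (beyond web): d = 133 mm → contributes +50 656 872 mm⁴
  bottom flange (beyond web): d = -133 mm → contributes +50 656 872 mm⁴
Total I = 133 832 411 mm⁴.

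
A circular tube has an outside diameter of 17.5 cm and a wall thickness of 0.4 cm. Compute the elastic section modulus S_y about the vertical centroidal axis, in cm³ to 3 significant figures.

S_y ≈ 89.8 cm³

Split into non-overlapping primitives; take the origin at the lower-left of the bounding box.
Outer circle: ⌀17.5, A = 240.53 cm², x = 8.75 cm, Ī = 4603.9 cm⁴.
Bore (subtracted): ⌀16.7, A = 219.04 cm², x = 8.75 cm, Ī = 3 818 cm⁴.
By symmetry the centroid is at mid-width, x̄ = 8.75 cm.
All pieces are centred on the vertical centroidal axis, so I = ΣĪ (holes subtracted) = 785.86 cm⁴.
Extreme fibre distance c = 8.75 cm; S = I/c = 89.813 cm³.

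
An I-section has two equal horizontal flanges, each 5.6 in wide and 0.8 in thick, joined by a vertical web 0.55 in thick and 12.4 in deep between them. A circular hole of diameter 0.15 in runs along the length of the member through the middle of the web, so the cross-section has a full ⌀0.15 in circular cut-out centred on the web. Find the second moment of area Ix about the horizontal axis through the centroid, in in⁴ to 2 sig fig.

Ix ≈ 480 in⁴

Split into non-overlapping primitives; take the origin at the lower-left of the bounding box.
Bottom flange: 5.6 × 0.8, A = 4.48 in², y = 0.4 in, Ī = 0.2389 in⁴.
Web: 0.55 × 12.4, A = 6.82 in², y = 7 in, Ī = 87.39 in⁴.
Top flange: 5.6 × 0.8, A = 4.48 in², y = 13.6 in, Ī = 0.2389 in⁴.
Hole (subtracted): ⌀0.15, A = 0.01767 in², y = 7 in, Ī = 0.00002485 in⁴.
By symmetry the centroid is at mid-height, ȳ = 7 in.
Transfer each piece to the horizontal axis through the centroid using Ī + A·d² with d = y − 7:
  bottom flange: d = -6.6 in → contributes +195.4 in⁴
  web: d = 0 in → contributes +87.39 in⁴
  top flange: d = 6.6 in → contributes +195.4 in⁴
  hole: d = 0 in → contributes −0.00002485 in⁴
Total I = 478.2 in⁴.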